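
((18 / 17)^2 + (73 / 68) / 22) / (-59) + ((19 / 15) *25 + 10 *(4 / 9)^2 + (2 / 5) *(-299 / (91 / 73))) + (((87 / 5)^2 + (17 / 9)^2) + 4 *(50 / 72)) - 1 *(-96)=7290836569129 / 21269417400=342.78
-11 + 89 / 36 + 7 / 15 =-1451 / 180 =-8.06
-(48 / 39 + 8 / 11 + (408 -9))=-57337 / 143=-400.96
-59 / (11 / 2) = -118 / 11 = -10.73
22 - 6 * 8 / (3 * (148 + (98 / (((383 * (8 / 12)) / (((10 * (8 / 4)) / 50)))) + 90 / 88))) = 275182842 / 12569591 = 21.89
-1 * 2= -2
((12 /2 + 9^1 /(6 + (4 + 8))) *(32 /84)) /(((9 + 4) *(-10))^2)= 1 /6825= 0.00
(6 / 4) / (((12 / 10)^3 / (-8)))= -6.94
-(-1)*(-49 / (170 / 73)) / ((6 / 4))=-3577 / 255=-14.03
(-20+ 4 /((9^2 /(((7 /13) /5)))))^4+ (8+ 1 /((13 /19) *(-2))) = 245641218509949705137 /1536821748101250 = 159837.16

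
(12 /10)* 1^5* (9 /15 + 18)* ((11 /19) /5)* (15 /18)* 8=8184 /475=17.23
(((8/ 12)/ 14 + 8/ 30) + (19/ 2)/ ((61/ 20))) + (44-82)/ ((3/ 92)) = -7441997/ 6405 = -1161.90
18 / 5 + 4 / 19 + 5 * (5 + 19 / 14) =47343 / 1330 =35.60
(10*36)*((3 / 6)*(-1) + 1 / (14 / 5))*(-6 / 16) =135 / 7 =19.29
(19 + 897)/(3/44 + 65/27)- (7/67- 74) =87470827/197047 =443.91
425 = 425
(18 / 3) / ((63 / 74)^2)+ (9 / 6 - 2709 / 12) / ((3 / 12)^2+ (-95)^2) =1576732828 / 191042523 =8.25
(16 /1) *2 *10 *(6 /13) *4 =7680 /13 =590.77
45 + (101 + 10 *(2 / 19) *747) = 17714 / 19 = 932.32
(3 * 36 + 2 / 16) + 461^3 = 783778313 / 8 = 97972289.12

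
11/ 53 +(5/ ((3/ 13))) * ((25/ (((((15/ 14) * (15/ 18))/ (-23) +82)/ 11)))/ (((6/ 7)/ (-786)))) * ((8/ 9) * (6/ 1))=-8951521358483/ 25177491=-355536.67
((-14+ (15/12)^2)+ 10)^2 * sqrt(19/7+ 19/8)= 1521 * sqrt(3990)/7168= 13.40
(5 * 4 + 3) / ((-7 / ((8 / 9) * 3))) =-184 / 21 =-8.76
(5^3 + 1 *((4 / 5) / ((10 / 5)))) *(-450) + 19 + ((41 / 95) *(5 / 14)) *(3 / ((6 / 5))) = -30010447 / 532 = -56410.61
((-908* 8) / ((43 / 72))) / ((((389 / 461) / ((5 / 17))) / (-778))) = 2411066880 / 731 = 3298313.11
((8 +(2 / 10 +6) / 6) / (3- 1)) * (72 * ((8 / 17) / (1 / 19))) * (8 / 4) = 494304 / 85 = 5815.34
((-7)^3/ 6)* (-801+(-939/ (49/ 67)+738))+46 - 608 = 76438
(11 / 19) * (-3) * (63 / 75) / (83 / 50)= -1386 / 1577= -0.88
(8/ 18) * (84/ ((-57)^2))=112/ 9747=0.01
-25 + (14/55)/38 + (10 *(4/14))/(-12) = -553703/21945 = -25.23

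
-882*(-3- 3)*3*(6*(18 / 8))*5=1071630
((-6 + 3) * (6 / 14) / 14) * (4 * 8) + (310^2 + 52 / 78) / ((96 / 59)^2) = 24585701263 / 677376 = 36295.50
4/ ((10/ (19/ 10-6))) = -41/ 25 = -1.64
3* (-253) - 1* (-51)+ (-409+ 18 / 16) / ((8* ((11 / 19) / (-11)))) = 16685 / 64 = 260.70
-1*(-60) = 60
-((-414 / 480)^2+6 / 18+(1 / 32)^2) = -82807 / 76800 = -1.08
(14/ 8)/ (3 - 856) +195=665333/ 3412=195.00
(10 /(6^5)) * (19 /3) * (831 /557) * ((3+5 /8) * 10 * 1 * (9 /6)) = 0.66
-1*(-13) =13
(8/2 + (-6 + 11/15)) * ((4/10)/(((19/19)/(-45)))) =114/5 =22.80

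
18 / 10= 9 / 5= 1.80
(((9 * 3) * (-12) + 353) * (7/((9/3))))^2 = 41209/9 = 4578.78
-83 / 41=-2.02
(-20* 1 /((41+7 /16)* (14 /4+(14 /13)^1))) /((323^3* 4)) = -160 /204514782423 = -0.00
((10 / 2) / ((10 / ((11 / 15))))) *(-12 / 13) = -22 / 65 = -0.34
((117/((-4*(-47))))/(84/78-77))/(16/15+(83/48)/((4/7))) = -121680/60754127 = -0.00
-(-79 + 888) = -809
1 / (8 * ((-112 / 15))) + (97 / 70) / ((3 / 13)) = 5.99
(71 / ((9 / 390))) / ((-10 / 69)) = -21229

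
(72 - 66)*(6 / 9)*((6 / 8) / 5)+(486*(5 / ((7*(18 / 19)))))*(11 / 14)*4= 282297 / 245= 1152.23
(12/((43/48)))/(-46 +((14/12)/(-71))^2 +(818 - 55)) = 104530176/5595088663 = 0.02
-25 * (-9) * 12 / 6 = 450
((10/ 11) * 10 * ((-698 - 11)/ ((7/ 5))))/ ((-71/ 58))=20561000/ 5467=3760.93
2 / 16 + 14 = 113 / 8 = 14.12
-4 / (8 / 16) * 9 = -72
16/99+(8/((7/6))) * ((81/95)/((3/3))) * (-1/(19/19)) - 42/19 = -27358/3465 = -7.90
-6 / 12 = -1 / 2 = -0.50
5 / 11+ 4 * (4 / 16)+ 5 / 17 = 327 / 187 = 1.75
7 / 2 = 3.50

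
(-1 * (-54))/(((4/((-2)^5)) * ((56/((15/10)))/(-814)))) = 65934/7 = 9419.14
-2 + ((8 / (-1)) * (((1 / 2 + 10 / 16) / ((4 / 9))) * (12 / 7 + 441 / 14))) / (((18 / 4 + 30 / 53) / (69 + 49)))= -39264497 / 2506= -15668.20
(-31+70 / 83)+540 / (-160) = -22265 / 664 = -33.53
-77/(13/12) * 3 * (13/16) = -693/4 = -173.25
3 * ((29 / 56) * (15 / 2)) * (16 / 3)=435 / 7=62.14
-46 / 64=-23 / 32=-0.72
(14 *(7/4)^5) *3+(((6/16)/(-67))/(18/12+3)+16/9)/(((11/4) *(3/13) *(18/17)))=63452059337/91694592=691.99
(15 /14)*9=135 /14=9.64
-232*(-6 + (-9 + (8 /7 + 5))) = 14384 /7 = 2054.86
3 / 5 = 0.60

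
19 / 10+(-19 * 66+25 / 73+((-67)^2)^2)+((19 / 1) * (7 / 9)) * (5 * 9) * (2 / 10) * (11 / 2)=7354969271 / 365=20150600.74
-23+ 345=322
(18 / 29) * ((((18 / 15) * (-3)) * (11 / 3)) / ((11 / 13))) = -1404 / 145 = -9.68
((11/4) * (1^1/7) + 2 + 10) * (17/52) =5899/1456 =4.05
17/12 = 1.42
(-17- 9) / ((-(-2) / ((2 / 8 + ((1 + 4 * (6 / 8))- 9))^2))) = -4693 / 16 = -293.31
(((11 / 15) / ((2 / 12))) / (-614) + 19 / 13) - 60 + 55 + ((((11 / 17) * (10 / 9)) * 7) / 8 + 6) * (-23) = -1905321841 / 12212460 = -156.01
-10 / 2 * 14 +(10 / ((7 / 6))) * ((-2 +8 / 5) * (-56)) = 122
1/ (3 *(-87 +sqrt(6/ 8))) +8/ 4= 60430/ 30273- 2 *sqrt(3)/ 90819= 2.00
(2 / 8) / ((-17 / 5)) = -5 / 68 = -0.07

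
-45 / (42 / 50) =-375 / 7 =-53.57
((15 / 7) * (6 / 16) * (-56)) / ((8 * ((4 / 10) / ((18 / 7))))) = -2025 / 56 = -36.16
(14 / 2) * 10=70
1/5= 0.20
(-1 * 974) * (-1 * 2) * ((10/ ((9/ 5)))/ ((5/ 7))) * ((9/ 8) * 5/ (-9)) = -85225/ 9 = -9469.44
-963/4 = -240.75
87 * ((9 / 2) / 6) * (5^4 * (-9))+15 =-1468065 / 4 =-367016.25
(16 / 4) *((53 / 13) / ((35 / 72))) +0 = 15264 / 455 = 33.55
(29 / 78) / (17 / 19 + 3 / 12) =0.32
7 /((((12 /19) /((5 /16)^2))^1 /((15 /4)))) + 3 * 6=90353 /4096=22.06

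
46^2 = 2116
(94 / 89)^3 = 830584 / 704969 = 1.18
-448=-448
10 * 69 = 690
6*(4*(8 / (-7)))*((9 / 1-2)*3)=-576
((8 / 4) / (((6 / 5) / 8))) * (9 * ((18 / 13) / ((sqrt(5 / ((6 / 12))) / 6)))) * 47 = 60912 * sqrt(10) / 13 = 14816.97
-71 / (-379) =71 / 379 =0.19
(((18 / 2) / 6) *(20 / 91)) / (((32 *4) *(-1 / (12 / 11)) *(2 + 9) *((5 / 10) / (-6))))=135 / 44044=0.00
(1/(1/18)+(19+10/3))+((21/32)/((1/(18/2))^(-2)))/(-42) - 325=-1475713/5184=-284.67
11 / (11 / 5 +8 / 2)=55 / 31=1.77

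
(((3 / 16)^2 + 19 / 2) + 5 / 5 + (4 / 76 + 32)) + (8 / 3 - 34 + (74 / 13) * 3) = 5374349 / 189696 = 28.33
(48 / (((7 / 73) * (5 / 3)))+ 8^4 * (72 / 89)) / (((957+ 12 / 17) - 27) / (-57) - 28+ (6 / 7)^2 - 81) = -29.01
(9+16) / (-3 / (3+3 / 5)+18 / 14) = 1050 / 19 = 55.26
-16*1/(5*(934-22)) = -1/285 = -0.00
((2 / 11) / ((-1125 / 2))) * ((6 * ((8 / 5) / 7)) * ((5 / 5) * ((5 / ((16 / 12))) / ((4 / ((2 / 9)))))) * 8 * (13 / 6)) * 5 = -416 / 51975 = -0.01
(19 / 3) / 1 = 19 / 3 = 6.33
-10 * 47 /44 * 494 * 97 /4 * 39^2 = -8563785165 /44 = -194631481.02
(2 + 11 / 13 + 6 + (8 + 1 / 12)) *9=7923 / 52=152.37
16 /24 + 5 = 17 /3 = 5.67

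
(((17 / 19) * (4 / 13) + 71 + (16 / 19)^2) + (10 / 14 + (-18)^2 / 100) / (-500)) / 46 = 3694533118 / 2361165625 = 1.56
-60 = -60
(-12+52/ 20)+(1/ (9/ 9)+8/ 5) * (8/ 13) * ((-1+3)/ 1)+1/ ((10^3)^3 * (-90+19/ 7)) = -3788200000007/ 611000000000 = -6.20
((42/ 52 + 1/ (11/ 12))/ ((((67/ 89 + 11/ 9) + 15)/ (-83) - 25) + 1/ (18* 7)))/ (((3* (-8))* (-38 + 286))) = 84233961/ 6653619781952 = 0.00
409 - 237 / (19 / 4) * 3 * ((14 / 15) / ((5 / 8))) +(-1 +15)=94749 / 475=199.47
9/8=1.12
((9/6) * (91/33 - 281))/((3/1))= -4591/33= -139.12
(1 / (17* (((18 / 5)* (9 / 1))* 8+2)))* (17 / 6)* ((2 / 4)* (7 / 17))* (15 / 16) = 175 / 1420928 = 0.00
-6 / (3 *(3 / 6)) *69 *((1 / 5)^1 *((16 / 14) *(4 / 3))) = -2944 / 35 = -84.11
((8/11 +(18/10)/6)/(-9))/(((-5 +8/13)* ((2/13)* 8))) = 19097/902880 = 0.02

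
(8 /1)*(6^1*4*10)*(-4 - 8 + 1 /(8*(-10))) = -23064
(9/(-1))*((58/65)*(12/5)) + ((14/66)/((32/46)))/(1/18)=-394257/28600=-13.79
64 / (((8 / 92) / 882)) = 649152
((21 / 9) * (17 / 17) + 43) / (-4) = -11.33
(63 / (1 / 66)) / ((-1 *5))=-4158 / 5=-831.60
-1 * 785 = -785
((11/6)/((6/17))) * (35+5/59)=21505/118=182.25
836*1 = 836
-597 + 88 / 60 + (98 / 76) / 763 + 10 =-36379081 / 62130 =-585.53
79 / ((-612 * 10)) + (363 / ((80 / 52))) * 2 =2887949 / 6120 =471.89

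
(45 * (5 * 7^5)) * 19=71849925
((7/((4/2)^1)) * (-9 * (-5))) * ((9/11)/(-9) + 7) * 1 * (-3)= -35910/11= -3264.55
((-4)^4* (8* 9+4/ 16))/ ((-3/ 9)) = -55488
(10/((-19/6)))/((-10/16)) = 96/19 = 5.05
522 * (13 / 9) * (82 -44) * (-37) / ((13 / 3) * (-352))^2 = -183483 / 402688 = -0.46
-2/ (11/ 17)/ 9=-34/ 99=-0.34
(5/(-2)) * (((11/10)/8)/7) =-11/224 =-0.05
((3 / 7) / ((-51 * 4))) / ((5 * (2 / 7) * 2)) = -0.00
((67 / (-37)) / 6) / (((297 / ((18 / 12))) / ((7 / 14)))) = -67 / 87912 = -0.00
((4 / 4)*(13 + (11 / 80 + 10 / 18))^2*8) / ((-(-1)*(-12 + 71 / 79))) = -7678790599 / 56829600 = -135.12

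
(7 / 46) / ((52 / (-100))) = -175 / 598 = -0.29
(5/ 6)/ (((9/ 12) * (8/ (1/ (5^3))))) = 1/ 900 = 0.00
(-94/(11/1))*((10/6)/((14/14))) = -14.24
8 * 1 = 8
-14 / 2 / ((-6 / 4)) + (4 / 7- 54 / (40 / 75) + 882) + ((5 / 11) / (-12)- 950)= -75791 / 462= -164.05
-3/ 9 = -0.33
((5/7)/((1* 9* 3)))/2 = 5/378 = 0.01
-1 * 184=-184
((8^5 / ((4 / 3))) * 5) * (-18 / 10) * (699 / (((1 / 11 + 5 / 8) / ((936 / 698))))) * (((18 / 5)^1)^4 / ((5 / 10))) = -148537775417720832 / 1526875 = -97282210670.63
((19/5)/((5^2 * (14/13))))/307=0.00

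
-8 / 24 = -0.33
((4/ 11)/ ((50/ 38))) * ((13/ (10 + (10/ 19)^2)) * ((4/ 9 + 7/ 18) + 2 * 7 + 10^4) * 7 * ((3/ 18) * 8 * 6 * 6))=85727293808/ 72875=1176360.81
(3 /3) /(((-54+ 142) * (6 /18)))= 3 /88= 0.03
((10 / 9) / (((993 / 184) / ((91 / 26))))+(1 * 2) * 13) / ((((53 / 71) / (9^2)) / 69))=3509672994 / 17543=200061.16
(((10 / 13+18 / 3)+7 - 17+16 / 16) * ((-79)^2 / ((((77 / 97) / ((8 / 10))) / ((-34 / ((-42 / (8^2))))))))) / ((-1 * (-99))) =-76403420416 / 10405395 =-7342.67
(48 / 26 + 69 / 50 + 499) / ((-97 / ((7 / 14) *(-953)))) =2467.12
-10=-10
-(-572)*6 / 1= 3432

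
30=30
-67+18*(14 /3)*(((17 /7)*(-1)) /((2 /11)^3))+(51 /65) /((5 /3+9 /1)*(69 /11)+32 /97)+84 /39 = -34005.33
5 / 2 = 2.50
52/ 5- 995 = -4923/ 5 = -984.60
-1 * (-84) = 84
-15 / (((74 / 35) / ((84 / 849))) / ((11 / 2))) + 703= 7320688 / 10471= 699.14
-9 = -9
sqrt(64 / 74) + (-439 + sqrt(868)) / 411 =-439 / 411 + 2 *sqrt(217) / 411 + 4 *sqrt(74) / 37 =-0.07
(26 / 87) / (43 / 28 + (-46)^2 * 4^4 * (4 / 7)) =728 / 754044573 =0.00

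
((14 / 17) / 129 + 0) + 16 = 35102 / 2193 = 16.01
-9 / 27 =-1 / 3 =-0.33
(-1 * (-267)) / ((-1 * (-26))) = 267 / 26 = 10.27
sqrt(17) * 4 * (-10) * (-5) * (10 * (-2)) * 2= -8000 * sqrt(17)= -32984.85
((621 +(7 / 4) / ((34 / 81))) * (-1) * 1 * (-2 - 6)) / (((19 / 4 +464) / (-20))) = -453456 / 2125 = -213.39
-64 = -64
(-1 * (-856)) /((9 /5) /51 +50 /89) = 6475640 /4517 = 1433.62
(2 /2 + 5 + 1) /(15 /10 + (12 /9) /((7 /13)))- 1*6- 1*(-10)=962 /167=5.76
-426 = -426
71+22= 93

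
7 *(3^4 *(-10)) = -5670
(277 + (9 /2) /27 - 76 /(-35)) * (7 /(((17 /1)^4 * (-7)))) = -58661 /17539410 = -0.00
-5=-5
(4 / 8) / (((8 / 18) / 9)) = 81 / 8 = 10.12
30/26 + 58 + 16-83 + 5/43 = -4321/559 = -7.73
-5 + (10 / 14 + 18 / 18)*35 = 55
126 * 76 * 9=86184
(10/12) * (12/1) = 10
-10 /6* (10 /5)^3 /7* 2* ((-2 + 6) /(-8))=40 /21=1.90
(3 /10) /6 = 1 /20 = 0.05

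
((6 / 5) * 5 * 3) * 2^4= 288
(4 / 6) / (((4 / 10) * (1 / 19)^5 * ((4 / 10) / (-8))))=-247609900 / 3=-82536633.33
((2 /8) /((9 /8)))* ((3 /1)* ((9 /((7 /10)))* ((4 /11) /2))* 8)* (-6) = -5760 /77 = -74.81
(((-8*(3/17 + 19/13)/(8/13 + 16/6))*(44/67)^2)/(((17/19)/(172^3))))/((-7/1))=12704399359872/9081247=1398970.80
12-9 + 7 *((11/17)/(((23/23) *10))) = 587/170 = 3.45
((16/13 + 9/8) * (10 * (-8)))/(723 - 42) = -2450/8853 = -0.28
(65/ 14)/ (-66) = -65/ 924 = -0.07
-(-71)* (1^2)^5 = 71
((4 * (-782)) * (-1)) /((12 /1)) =782 /3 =260.67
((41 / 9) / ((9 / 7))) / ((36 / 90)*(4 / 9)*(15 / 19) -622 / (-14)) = 38171 / 480141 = 0.08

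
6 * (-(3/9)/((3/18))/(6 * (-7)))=2/7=0.29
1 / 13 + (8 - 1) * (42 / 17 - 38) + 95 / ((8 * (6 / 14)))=-1171763 / 5304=-220.92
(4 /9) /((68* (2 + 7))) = 1 /1377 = 0.00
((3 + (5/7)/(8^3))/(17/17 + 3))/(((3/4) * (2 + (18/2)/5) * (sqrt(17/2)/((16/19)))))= 53785 * sqrt(34)/4124064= 0.08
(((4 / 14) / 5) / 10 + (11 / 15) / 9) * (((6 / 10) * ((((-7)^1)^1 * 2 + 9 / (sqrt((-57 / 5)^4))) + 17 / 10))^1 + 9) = 2059382 / 14214375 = 0.14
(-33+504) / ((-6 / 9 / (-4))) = 2826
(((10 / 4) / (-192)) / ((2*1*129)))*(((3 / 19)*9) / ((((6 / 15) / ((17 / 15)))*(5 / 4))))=-17 / 104576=-0.00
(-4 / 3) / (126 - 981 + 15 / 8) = 32 / 20475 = 0.00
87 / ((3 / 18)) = 522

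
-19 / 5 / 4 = -19 / 20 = -0.95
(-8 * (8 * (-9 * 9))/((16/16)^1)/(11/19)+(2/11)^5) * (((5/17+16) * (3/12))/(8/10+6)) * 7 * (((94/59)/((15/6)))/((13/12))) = 788526442342464/35699047813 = 22088.16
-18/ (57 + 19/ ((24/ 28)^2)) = -648/ 2983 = -0.22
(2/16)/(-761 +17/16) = -2/12159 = -0.00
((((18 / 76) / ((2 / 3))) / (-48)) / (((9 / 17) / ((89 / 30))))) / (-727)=0.00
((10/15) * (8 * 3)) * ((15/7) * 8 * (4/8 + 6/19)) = 29760/133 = 223.76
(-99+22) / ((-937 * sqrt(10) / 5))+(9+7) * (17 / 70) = 77 * sqrt(10) / 1874+136 / 35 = 4.02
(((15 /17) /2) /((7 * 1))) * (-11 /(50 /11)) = -363 /2380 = -0.15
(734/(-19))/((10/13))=-4771/95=-50.22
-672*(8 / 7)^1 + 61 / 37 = -28355 / 37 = -766.35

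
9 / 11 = 0.82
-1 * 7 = -7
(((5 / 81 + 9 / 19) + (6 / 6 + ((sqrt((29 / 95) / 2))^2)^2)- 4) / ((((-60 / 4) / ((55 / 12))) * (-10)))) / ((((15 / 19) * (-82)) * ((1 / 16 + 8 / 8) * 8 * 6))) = 78524369 / 3475492920000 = 0.00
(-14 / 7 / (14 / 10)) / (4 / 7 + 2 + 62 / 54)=-270 / 703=-0.38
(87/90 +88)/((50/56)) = 37366/375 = 99.64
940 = 940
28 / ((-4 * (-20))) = 7 / 20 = 0.35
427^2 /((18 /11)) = 2005619 /18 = 111423.28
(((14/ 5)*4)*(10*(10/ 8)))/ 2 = 70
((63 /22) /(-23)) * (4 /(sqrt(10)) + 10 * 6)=-1890 /253 - 63 * sqrt(10) /1265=-7.63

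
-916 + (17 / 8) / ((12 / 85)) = -86491 / 96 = -900.95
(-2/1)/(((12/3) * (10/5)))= -0.25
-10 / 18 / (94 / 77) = -385 / 846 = -0.46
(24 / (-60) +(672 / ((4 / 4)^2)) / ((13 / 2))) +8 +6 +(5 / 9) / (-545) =7459459 / 63765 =116.98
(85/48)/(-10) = -17/96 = -0.18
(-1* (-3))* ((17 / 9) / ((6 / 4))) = 34 / 9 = 3.78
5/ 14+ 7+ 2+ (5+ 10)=341/ 14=24.36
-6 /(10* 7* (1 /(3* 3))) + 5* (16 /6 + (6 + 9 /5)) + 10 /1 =61.56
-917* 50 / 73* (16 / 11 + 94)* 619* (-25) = 745005187500 / 803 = 927777319.43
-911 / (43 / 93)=-84723 / 43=-1970.30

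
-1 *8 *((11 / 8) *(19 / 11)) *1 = -19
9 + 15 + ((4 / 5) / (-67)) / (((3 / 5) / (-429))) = 2180 / 67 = 32.54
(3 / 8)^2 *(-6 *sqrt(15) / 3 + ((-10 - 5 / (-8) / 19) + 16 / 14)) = -84501 / 68096 - 9 *sqrt(15) / 32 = -2.33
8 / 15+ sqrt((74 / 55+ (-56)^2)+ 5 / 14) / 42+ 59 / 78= 2.62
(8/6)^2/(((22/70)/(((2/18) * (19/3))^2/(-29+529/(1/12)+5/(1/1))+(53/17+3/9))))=2227407980/114102351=19.52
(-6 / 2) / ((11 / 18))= -54 / 11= -4.91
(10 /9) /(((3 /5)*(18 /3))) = 25 /81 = 0.31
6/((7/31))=186/7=26.57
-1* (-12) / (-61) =-12 / 61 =-0.20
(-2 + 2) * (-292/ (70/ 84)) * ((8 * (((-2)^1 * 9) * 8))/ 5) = 0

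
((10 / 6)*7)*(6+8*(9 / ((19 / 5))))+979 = 24131 / 19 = 1270.05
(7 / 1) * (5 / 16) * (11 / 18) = 385 / 288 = 1.34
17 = 17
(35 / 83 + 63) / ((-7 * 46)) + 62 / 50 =49779 / 47725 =1.04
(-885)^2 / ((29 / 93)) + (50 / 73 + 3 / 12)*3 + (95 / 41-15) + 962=872370147387 / 347188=2512673.67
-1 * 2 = -2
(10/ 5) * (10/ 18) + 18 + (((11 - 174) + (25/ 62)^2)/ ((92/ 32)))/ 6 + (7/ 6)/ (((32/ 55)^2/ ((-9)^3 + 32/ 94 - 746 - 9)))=-24431258448475/ 4786979328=-5103.69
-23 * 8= -184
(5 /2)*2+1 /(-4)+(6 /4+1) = 29 /4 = 7.25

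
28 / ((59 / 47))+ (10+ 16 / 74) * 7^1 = 204806 / 2183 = 93.82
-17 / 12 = -1.42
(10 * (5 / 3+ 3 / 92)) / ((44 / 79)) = 185255 / 6072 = 30.51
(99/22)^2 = 81/4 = 20.25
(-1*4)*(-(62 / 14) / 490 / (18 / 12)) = 124 / 5145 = 0.02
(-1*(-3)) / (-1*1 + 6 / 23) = -69 / 17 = -4.06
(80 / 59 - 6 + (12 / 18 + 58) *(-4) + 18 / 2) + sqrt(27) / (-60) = -40765 / 177 - sqrt(3) / 20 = -230.40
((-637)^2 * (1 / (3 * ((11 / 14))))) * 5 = 28403830 / 33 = 860722.12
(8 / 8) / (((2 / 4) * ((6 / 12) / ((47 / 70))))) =94 / 35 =2.69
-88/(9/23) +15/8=-16057/72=-223.01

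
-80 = -80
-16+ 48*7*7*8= 18800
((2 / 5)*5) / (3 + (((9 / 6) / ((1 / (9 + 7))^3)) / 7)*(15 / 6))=0.00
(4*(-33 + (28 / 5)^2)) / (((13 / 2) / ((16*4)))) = -20992 / 325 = -64.59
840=840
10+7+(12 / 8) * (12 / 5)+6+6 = 32.60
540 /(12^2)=15 /4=3.75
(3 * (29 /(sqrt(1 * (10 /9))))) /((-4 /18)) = -2349 * sqrt(10) /20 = -371.41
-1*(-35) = 35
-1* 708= -708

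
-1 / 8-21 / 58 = -0.49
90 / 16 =45 / 8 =5.62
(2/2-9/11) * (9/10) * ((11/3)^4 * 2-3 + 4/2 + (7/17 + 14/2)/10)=226108/3825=59.11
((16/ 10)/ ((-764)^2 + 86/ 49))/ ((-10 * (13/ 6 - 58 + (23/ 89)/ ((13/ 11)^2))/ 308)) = 0.00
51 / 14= 3.64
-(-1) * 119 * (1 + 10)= 1309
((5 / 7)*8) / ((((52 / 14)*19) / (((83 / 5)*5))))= 6.72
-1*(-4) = 4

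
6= 6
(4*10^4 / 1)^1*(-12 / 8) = -60000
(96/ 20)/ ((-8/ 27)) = -81/ 5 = -16.20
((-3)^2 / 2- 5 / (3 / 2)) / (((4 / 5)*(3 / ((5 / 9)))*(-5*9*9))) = -35 / 52488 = -0.00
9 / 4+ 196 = 793 / 4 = 198.25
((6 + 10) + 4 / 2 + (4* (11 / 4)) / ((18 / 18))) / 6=29 / 6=4.83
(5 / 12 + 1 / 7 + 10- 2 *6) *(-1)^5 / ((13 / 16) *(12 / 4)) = 484 / 819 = 0.59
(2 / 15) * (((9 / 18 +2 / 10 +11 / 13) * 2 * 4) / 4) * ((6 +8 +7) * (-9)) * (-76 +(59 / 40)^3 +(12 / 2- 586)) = 529042677723 / 10400000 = 50869.49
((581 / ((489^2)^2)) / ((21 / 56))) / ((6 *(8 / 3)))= 581 / 343073115846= 0.00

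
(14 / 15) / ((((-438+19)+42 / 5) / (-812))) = 1.85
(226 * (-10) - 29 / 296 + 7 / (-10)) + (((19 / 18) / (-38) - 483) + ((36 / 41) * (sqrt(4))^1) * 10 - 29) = -1504705199 / 546120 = -2755.26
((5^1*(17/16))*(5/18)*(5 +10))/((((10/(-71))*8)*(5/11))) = -66385/1536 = -43.22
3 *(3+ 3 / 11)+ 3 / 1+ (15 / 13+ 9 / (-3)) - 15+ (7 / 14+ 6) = 707 / 286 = 2.47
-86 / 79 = -1.09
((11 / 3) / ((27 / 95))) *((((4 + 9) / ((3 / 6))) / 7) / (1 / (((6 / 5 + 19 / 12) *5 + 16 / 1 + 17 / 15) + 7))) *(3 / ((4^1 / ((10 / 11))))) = 939835 / 756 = 1243.17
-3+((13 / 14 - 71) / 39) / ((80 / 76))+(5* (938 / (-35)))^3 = -8758235693 / 3640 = -2406108.71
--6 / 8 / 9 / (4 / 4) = 1 / 12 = 0.08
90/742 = 45/371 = 0.12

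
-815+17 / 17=-814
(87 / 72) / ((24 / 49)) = 1421 / 576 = 2.47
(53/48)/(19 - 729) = -53/34080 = -0.00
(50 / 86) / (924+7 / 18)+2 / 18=719527 / 6439293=0.11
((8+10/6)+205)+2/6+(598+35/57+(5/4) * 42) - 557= 35239/114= 309.11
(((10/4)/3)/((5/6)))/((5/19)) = 19/5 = 3.80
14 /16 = 7 /8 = 0.88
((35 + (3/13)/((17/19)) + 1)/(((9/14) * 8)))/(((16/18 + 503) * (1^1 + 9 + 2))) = 18697/16035760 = 0.00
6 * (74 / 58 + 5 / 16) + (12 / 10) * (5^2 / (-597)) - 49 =-1824563 / 46168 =-39.52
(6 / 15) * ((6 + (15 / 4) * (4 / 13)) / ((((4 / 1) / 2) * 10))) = 93 / 650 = 0.14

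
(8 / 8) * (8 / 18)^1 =4 / 9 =0.44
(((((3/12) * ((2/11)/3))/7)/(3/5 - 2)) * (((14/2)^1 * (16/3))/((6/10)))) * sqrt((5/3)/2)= -100 * sqrt(30)/6237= -0.09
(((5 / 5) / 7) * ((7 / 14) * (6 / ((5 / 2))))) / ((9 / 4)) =8 / 105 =0.08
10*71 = 710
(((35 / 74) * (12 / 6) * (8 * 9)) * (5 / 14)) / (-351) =-100 / 1443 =-0.07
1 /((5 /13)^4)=28561 /625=45.70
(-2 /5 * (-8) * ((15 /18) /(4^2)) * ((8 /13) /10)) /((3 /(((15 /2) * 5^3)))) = 125 /39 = 3.21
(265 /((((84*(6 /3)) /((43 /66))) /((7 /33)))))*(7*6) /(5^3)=15953 /217800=0.07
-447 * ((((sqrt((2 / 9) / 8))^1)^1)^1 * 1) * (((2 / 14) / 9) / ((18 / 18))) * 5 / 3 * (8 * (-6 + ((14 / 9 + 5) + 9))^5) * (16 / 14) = -1435575.76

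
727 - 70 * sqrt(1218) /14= 727 - 5 * sqrt(1218)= 552.50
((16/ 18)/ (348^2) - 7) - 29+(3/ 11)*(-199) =-135288295/ 1498662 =-90.27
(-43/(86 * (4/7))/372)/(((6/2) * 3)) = -7/26784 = -0.00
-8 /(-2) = 4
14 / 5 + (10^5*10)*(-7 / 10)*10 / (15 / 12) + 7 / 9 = -251999839 / 45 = -5599996.42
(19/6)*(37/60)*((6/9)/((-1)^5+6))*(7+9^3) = 129352/675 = 191.63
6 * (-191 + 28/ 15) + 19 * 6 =-5104/ 5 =-1020.80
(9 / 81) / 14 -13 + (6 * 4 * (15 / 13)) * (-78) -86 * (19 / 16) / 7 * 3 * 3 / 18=-2197729 / 1008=-2180.29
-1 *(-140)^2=-19600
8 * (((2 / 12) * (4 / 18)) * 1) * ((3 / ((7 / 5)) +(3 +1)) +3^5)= 13952 / 189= 73.82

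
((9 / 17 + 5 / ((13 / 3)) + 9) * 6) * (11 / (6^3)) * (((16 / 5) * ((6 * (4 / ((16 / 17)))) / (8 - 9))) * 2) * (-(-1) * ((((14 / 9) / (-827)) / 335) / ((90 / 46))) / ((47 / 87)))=323356264 / 114260284125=0.00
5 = 5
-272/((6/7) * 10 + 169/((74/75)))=-140896/93165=-1.51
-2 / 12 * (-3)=1 / 2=0.50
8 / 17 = 0.47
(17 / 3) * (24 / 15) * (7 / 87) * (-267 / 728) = -1513 / 5655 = -0.27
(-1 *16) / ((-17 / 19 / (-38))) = -11552 / 17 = -679.53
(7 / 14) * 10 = 5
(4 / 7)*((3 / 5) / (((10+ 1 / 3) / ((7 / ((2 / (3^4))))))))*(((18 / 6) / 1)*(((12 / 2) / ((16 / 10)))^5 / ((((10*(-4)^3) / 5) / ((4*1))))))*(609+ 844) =-482614858125 / 507904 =-950208.82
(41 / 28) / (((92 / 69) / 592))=4551 / 7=650.14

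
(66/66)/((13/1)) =1/13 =0.08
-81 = -81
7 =7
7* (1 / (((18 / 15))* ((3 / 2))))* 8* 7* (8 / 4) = 3920 / 9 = 435.56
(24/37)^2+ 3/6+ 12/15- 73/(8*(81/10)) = 1317809/2217780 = 0.59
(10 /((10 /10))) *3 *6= 180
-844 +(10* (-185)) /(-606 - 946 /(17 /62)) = -29082863 /34477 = -843.54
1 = 1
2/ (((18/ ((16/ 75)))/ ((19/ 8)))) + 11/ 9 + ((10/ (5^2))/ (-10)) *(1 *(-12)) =1187/ 675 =1.76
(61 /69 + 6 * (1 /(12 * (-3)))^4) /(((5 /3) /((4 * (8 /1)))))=1138411 /67068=16.97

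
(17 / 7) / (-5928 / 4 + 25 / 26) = -442 / 269549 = -0.00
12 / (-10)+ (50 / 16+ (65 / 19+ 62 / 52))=6.54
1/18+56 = 1009/18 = 56.06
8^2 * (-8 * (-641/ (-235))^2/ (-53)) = 210371072/ 2926925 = 71.87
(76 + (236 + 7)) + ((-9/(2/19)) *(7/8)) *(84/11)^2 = -489278/121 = -4043.62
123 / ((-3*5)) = -41 / 5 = -8.20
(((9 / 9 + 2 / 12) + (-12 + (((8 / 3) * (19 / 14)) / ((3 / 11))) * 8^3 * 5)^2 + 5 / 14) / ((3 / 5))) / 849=22885247406320 / 10109043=2263839.16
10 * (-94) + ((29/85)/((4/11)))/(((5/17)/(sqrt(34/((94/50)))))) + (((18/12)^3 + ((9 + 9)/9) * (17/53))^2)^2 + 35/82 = -665.75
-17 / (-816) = 1 / 48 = 0.02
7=7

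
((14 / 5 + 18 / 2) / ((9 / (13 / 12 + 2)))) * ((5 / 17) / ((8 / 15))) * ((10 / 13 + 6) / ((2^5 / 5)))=600325 / 254592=2.36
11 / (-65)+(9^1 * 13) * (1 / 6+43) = 656543 / 130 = 5050.33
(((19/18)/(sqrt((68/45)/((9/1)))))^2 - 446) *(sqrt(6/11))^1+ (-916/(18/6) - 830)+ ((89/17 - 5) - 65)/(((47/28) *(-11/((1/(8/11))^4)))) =-2755933405/2454528 - 119507 *sqrt(66)/2992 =-1447.29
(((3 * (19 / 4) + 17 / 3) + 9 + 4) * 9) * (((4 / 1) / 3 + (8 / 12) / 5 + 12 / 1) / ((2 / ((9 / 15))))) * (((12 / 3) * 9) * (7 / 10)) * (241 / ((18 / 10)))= 40381719 / 10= 4038171.90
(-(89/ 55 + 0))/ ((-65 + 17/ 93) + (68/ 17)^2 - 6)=0.03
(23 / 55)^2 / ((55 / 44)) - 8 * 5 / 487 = 425492 / 7365875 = 0.06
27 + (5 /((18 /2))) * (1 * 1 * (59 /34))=8557 /306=27.96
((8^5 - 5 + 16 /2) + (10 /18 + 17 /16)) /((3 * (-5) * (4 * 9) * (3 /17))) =-80227369 /233280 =-343.91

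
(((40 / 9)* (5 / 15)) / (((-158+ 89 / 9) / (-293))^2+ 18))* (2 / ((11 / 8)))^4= 675144007680 / 1858597806571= 0.36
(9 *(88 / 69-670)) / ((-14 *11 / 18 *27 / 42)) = 276852 / 253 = 1094.28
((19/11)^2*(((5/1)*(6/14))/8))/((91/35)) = 27075/88088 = 0.31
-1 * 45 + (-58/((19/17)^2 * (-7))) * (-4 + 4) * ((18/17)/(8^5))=-45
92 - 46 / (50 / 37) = 1449 / 25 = 57.96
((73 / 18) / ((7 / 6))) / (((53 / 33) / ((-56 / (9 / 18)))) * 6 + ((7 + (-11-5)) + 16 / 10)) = -32120 / 69171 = -0.46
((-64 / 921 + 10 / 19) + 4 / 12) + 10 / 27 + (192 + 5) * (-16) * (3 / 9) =-165287771 / 157491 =-1049.51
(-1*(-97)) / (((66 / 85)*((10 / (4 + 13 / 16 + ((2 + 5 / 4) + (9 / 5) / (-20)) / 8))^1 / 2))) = 3434867 / 26400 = 130.11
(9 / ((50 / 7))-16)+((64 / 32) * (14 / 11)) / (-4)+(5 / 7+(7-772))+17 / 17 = -2997849 / 3850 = -778.66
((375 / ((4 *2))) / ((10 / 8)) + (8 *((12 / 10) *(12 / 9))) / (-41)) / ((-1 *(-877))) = 15247 / 359570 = 0.04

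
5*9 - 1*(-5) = 50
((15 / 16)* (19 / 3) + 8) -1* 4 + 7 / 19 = 3133 / 304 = 10.31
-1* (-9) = 9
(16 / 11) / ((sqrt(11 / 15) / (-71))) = -1136 * sqrt(165) / 121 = -120.60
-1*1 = -1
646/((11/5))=3230/11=293.64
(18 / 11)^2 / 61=324 / 7381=0.04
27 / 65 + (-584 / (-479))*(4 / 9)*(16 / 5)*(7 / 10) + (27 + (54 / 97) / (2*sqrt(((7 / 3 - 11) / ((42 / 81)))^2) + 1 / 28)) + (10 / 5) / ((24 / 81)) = 18029535348433 / 509369222700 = 35.40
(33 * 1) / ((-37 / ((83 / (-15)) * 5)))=913 / 37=24.68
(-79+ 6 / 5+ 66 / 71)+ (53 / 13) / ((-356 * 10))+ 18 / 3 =-232875467 / 3285880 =-70.87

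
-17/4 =-4.25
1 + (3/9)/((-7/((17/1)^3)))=-4892/21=-232.95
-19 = -19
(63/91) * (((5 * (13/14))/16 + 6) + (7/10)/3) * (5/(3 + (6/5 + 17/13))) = 328785/80192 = 4.10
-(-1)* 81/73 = 81/73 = 1.11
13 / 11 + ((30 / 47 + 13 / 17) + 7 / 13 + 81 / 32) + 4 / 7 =6.23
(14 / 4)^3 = 343 / 8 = 42.88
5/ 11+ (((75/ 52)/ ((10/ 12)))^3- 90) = -16309985/ 193336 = -84.36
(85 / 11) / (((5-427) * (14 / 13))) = -1105 / 64988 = -0.02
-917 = -917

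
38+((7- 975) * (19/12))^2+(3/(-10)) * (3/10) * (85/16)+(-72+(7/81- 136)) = 60883402967/25920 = 2348896.72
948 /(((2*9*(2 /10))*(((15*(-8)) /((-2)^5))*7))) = 632 /63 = 10.03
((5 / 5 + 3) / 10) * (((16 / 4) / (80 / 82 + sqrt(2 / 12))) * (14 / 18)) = 36736 / 23757- 94136 * sqrt(6) / 356355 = 0.90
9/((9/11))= 11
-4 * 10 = -40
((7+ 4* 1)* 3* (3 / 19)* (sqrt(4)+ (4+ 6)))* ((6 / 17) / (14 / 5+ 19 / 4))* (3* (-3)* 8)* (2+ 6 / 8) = -578.74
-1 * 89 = -89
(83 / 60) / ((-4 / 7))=-581 / 240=-2.42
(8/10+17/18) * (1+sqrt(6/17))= 157 * sqrt(102)/1530+157/90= 2.78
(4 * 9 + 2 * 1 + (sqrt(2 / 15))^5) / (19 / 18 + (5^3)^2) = 8 * sqrt(30) / 105475875 + 684 / 281269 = 0.00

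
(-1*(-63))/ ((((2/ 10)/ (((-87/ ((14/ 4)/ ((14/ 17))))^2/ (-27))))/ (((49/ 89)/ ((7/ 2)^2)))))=-5651520/ 25721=-219.72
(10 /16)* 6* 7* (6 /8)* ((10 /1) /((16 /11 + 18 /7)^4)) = 2214641583 /2955267200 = 0.75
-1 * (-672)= 672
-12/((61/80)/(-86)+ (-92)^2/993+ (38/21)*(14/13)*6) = -1065767040/1794672391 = -0.59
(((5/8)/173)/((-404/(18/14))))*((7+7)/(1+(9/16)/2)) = -90/716393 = -0.00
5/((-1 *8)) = -5/8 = -0.62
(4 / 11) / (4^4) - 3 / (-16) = 133 / 704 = 0.19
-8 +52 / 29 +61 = 1589 / 29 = 54.79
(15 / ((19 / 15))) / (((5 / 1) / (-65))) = -2925 / 19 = -153.95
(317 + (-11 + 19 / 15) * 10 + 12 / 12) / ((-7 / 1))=-662 / 21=-31.52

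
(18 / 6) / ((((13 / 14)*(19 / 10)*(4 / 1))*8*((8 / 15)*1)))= 1575 / 15808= 0.10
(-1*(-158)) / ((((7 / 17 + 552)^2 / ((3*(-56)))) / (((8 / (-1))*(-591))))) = -36269509248 / 88190881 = -411.26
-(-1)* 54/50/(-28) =-27/700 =-0.04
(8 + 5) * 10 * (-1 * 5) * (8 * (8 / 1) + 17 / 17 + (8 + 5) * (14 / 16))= -198575 / 4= -49643.75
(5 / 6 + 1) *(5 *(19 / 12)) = 1045 / 72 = 14.51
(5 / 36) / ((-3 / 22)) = -55 / 54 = -1.02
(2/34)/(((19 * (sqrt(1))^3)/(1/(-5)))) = -1/1615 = -0.00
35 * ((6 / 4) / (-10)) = -21 / 4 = -5.25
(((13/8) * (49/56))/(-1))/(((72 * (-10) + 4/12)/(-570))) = -1.13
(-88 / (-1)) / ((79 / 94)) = 8272 / 79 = 104.71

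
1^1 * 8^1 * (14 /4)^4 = 2401 /2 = 1200.50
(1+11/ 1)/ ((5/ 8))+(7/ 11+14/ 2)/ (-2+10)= 2217/ 110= 20.15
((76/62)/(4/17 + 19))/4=323/20274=0.02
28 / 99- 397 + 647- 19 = 22897 / 99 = 231.28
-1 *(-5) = 5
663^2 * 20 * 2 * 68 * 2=2391255360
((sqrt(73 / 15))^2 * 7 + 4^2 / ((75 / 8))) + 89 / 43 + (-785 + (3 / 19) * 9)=-45694964 / 61275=-745.74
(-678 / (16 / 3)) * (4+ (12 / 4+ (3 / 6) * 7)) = -21357 / 16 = -1334.81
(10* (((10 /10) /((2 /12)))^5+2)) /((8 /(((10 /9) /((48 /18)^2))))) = 97225 /64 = 1519.14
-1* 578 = -578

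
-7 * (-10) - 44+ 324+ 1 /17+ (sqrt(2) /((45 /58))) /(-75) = 5951 /17 - 58 * sqrt(2) /3375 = 350.03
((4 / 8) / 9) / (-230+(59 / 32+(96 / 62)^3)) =-476656 / 1925686323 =-0.00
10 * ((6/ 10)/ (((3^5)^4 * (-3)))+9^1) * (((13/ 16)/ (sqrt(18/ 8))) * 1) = 509942218643/ 10460353203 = 48.75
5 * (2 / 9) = 10 / 9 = 1.11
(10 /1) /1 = 10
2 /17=0.12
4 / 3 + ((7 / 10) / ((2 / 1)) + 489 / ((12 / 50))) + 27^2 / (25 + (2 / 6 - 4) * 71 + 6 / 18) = 5741749 / 2820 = 2036.08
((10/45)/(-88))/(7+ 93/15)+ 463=12100963/26136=463.00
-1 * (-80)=80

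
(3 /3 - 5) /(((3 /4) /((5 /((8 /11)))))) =-110 /3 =-36.67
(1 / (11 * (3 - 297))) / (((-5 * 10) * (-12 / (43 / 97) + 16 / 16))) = -43 / 181265700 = -0.00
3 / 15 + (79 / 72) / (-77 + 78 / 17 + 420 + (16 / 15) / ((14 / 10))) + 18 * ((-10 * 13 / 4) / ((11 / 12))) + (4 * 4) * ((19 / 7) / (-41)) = -639.04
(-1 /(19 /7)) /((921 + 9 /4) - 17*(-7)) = -28 /79211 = -0.00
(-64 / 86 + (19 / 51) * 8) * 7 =34328 / 2193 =15.65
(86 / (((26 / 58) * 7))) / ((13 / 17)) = 42398 / 1183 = 35.84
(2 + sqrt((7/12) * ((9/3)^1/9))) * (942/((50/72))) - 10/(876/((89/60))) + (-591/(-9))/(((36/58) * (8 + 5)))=5652 * sqrt(7)/25 + 13944452941/5124600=3319.23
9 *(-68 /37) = -612 /37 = -16.54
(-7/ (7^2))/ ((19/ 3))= -3/ 133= -0.02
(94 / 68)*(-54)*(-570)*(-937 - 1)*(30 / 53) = -20354506200 / 901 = -22591016.87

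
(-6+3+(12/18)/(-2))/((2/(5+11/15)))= -86/9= -9.56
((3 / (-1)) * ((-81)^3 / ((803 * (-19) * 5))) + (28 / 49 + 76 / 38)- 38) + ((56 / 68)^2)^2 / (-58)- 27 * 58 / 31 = -4284261804640929 / 40095216959105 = -106.85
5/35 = 1/7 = 0.14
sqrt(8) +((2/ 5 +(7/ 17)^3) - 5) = -111284/ 24565 +2 * sqrt(2) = -1.70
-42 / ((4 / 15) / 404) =-63630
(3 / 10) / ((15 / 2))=1 / 25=0.04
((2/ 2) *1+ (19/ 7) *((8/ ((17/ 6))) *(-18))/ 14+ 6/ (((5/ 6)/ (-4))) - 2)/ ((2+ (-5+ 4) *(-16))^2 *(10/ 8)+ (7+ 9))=-165157/ 1753465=-0.09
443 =443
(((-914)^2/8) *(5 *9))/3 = 1566367.50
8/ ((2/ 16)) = 64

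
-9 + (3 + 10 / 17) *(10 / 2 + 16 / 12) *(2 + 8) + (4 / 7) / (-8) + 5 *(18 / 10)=162209 / 714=227.18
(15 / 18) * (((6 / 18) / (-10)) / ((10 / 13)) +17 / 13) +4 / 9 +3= 2339 / 520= 4.50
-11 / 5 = -2.20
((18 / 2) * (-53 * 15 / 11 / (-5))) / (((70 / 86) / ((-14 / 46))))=-61533 / 1265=-48.64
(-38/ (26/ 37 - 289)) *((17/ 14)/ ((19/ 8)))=5032/ 74669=0.07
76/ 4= 19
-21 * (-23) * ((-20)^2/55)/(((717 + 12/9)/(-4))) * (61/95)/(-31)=5656896/13962245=0.41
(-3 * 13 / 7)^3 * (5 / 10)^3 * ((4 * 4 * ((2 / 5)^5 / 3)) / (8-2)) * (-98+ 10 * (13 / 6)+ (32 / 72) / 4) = 140608 / 9375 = 15.00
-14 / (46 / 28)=-196 / 23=-8.52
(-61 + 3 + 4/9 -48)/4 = -475/18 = -26.39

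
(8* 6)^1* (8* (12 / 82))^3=77.02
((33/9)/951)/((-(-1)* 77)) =1/19971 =0.00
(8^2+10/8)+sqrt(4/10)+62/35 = sqrt(10)/5+9383/140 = 67.65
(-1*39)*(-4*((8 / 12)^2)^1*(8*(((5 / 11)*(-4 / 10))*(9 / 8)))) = -1248 / 11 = -113.45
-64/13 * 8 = -512/13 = -39.38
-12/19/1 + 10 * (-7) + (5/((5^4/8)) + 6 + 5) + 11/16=-58.88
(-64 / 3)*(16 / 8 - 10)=512 / 3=170.67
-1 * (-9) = 9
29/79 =0.37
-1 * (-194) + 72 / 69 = 4486 / 23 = 195.04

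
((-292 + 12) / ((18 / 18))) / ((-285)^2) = -0.00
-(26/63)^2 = -676/3969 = -0.17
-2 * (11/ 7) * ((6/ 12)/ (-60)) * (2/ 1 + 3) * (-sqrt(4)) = -11/ 42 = -0.26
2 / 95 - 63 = -5983 / 95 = -62.98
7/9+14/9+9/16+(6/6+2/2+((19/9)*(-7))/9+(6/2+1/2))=8753/1296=6.75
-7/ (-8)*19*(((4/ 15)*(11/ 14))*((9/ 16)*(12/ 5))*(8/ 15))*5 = 12.54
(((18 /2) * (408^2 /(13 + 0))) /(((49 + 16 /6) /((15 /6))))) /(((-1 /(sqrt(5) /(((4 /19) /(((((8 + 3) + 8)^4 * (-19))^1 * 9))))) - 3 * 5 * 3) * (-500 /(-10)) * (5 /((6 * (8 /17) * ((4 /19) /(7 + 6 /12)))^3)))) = -0.00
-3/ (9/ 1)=-1/ 3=-0.33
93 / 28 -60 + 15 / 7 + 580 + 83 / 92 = 84745 / 161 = 526.37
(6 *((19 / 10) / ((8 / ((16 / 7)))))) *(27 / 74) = 1539 / 1295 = 1.19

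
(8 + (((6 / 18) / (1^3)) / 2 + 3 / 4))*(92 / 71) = 2461 / 213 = 11.55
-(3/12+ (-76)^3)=1755903/4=438975.75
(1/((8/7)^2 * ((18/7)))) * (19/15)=6517/17280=0.38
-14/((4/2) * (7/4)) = -4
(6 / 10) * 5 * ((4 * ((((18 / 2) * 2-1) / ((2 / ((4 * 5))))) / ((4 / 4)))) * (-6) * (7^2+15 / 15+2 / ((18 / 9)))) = -624240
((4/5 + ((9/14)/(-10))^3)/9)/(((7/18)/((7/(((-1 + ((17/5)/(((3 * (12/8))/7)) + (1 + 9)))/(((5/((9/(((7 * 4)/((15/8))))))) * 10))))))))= 4388942/472605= 9.29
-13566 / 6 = -2261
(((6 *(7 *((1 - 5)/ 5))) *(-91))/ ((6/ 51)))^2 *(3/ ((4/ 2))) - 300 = 25329716556/ 25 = 1013188662.24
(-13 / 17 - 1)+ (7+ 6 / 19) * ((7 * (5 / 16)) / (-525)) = -139163 / 77520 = -1.80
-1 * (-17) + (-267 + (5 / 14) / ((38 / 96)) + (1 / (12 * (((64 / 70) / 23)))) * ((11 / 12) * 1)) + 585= 207040115 / 612864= 337.82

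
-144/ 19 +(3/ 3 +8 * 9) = 1243/ 19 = 65.42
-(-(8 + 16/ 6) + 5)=17/ 3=5.67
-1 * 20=-20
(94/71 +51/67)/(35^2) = 1417/832475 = 0.00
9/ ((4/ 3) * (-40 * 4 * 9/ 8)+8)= -9/ 232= -0.04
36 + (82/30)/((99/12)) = 36.33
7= 7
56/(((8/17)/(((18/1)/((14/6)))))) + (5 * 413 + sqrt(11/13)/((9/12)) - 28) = 2956.23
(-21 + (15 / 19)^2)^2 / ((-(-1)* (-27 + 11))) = -3381921 / 130321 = -25.95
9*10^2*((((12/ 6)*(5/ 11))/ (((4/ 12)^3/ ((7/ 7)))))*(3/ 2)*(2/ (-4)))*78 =-14215500/ 11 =-1292318.18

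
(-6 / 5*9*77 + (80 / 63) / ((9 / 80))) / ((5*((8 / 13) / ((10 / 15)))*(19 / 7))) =-15116309 / 230850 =-65.48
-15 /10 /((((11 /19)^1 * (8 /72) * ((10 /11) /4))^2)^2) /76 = -270011394 /625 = -432018.23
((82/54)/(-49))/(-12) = 41/15876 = 0.00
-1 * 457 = -457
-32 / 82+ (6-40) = -1410 / 41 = -34.39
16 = 16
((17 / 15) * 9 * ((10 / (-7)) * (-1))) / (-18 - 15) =-0.44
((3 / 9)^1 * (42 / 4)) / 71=7 / 142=0.05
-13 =-13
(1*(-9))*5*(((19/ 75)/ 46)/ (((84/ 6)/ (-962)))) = 27417/ 1610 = 17.03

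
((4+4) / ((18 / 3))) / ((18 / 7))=14 / 27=0.52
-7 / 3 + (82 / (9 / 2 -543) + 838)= 899849 / 1077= 835.51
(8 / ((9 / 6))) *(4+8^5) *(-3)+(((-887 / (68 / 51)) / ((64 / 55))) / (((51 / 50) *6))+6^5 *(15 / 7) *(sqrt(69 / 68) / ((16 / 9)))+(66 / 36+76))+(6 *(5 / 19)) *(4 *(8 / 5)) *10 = -514825.01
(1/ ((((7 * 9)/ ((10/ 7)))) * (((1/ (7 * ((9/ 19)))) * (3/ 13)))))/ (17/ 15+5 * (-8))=-650/ 77539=-0.01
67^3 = 300763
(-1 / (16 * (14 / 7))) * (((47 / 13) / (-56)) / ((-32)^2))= 47 / 23855104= 0.00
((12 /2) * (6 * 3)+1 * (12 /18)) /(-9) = -12.07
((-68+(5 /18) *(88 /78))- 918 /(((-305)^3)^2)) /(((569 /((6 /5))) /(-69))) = 879765132611848384528 /89319424019136796875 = 9.85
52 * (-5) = -260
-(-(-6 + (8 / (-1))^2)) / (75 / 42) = 812 / 25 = 32.48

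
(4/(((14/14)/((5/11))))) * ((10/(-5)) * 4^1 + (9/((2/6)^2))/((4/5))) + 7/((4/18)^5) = 4606453/352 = 13086.51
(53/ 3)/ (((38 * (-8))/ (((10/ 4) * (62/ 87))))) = -8215/ 79344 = -0.10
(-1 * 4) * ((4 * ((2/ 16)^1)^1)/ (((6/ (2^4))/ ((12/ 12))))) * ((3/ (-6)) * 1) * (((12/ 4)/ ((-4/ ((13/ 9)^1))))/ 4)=-13/ 18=-0.72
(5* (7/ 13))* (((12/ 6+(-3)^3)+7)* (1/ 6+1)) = -735/ 13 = -56.54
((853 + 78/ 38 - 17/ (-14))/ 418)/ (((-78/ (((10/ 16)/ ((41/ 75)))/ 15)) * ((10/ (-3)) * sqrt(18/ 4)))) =1138835 * sqrt(2)/ 5689267584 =0.00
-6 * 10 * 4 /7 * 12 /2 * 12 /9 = -1920 /7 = -274.29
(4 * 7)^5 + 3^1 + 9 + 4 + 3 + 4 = 17210391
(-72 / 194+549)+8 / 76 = 1011317 / 1843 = 548.73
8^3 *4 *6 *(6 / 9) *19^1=155648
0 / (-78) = 0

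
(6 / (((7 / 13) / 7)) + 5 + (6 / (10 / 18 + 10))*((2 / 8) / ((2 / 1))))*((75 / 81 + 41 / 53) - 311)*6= -154163.50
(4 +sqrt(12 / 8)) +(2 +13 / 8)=sqrt(6) / 2 +61 / 8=8.85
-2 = -2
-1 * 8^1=-8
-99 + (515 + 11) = 427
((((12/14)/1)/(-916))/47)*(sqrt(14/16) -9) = 27/150682 -3*sqrt(14)/602728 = 0.00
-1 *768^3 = -452984832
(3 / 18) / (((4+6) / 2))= 0.03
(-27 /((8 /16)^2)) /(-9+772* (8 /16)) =-108 /377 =-0.29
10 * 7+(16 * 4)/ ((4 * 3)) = 75.33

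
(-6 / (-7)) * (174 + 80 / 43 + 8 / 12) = 45544 / 301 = 151.31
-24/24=-1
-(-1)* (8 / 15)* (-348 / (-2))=464 / 5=92.80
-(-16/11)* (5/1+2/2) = 8.73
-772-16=-788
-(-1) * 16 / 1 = 16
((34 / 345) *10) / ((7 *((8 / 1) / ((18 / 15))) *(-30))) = -17 / 24150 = -0.00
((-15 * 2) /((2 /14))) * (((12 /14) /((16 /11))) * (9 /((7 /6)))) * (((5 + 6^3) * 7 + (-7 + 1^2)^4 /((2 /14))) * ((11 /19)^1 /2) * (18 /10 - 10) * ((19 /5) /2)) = 45719459.78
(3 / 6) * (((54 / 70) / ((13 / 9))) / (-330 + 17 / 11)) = -2673 / 3287830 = -0.00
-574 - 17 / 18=-10349 / 18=-574.94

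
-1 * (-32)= 32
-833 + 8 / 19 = -15819 / 19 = -832.58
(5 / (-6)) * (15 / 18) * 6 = -4.17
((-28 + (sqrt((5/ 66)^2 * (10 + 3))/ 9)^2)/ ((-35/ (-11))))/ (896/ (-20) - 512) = 9879083/ 625097088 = 0.02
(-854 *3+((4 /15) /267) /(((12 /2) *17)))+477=-425871673 /204255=-2085.00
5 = 5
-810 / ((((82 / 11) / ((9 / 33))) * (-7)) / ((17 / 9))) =2295 / 287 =8.00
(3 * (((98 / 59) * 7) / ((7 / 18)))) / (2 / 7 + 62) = 9261 / 6431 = 1.44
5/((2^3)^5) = 5/32768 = 0.00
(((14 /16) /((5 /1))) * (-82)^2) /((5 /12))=70602 /25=2824.08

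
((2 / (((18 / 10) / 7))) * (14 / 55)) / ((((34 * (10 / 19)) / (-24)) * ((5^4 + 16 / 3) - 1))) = -931 / 220660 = -0.00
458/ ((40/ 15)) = 687/ 4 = 171.75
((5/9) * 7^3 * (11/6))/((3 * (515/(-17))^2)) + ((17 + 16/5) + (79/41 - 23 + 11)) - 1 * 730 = -50716905883/70464978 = -719.75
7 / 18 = 0.39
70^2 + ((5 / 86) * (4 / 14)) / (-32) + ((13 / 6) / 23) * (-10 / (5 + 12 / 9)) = 20624373335 / 4209184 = 4899.85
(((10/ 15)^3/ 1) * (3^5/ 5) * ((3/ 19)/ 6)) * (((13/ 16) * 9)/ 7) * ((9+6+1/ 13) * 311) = 176337/ 95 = 1856.18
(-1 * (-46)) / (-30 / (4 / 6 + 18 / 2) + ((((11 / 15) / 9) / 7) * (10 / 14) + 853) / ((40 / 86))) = 3529764 / 140489551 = 0.03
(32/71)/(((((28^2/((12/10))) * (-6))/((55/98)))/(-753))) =0.05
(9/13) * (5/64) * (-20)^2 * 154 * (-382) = -16545375/13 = -1272721.15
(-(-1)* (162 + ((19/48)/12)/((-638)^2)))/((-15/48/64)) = -151928358988/4579245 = -33177.60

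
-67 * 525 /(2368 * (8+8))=-35175 /37888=-0.93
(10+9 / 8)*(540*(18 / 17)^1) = 108135 / 17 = 6360.88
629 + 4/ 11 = 6923/ 11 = 629.36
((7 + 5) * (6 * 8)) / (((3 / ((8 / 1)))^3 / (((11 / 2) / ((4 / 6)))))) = 90112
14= 14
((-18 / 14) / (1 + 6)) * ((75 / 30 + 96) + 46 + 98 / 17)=-45981 / 1666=-27.60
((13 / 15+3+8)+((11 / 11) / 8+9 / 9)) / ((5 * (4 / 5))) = 1559 / 480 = 3.25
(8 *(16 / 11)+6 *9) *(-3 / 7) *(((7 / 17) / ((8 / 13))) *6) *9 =-380133 / 374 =-1016.40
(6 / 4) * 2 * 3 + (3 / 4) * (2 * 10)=24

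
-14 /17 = -0.82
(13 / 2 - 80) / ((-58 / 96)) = 3528 / 29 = 121.66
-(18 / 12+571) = -1145 / 2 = -572.50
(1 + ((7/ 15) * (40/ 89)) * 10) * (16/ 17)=13232/ 4539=2.92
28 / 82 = 14 / 41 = 0.34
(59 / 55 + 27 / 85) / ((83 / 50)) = 13000 / 15521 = 0.84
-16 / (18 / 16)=-128 / 9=-14.22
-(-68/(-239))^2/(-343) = 4624/19592503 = 0.00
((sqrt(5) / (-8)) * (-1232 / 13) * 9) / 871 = 1386 * sqrt(5) / 11323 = 0.27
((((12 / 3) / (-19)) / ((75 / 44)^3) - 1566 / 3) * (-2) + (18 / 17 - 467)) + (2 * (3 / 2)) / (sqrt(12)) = 579.01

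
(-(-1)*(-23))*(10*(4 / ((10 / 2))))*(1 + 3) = -736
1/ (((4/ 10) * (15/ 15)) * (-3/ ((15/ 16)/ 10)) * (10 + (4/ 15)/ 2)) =-75/ 9728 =-0.01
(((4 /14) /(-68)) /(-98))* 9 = 9 /23324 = 0.00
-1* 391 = -391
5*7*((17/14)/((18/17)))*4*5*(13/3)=93925/27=3478.70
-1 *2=-2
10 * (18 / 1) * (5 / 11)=900 / 11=81.82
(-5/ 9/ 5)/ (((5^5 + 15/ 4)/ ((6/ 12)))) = -2/ 112635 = -0.00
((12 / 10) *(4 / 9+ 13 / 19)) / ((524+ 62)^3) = 193 / 28675282980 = 0.00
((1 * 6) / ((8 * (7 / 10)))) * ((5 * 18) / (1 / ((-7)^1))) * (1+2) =-2025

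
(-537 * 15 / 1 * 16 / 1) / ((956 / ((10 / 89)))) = -322200 / 21271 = -15.15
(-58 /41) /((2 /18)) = -522 /41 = -12.73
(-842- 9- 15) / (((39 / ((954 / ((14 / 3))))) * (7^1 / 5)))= -2065410 / 637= -3242.40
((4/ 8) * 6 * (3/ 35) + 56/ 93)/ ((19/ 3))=2797/ 20615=0.14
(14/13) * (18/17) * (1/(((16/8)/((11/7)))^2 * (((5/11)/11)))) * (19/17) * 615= 307944153/26299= 11709.35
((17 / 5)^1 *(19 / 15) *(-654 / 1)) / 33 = -70414 / 825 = -85.35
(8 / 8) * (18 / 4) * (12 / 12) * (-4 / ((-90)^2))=-1 / 450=-0.00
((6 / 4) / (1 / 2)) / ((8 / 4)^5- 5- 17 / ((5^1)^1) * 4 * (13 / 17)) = 15 / 83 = 0.18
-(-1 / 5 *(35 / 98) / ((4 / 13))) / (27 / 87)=377 / 504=0.75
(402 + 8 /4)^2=163216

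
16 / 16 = 1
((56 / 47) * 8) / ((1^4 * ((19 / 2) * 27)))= 896 / 24111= 0.04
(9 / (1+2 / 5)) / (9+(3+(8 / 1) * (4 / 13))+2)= 585 / 1498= 0.39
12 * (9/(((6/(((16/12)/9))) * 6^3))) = 1/81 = 0.01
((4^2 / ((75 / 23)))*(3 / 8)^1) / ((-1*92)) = -1 / 50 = -0.02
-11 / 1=-11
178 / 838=89 / 419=0.21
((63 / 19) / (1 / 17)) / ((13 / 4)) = 4284 / 247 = 17.34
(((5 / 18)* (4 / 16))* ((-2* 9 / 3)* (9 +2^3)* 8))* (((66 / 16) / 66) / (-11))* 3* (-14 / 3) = -4.51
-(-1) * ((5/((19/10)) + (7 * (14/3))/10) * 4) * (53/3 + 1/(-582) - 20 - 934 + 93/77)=-46963546022/2128665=-22062.44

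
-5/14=-0.36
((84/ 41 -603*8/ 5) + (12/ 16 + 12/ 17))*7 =-93803199/ 13940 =-6729.07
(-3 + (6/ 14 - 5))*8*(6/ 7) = -2544/ 49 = -51.92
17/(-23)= -17/23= -0.74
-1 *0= 0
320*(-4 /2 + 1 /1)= -320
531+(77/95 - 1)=530.81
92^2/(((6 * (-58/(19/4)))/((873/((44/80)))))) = -58496820/319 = -183375.61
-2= -2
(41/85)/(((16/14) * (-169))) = -287/114920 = -0.00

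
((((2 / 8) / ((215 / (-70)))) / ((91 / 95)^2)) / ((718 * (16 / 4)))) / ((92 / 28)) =-9025 / 960057904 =-0.00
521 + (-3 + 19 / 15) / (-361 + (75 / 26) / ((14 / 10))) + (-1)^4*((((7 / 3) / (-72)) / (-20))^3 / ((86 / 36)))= 6555135211230701561 / 12581716801536000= 521.00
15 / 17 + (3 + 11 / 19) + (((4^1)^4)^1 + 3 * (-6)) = 78315 / 323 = 242.46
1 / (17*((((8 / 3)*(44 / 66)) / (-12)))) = -27 / 68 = -0.40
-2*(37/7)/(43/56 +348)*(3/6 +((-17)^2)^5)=-61106363681.64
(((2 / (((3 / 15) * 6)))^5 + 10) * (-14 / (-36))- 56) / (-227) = 0.21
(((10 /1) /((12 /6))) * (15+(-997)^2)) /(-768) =-621265 /96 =-6471.51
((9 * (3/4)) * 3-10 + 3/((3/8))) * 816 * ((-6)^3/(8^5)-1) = -15349929/1024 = -14990.17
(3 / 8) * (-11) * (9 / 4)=-297 / 32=-9.28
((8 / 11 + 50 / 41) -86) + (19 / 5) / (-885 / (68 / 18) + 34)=-117351746 / 1395845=-84.07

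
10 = 10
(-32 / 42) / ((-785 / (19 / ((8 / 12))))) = 152 / 5495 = 0.03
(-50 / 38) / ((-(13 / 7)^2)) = 1225 / 3211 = 0.38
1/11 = 0.09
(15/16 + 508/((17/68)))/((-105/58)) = -943283/840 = -1122.96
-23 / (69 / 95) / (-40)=0.79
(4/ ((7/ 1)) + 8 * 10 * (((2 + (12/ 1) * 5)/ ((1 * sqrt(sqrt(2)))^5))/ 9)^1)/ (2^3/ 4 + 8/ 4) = 1/ 7 + 310 * 2^(3/ 4)/ 9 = 58.07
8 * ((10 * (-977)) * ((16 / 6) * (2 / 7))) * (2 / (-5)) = 500224 / 21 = 23820.19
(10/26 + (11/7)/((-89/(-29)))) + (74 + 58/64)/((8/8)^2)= 19645687/259168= 75.80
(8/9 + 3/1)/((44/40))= 350/99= 3.54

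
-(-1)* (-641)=-641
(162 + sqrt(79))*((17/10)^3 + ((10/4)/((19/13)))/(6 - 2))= 12684*sqrt(79)/2375 + 2054808/2375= 912.65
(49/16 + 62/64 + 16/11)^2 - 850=-101589639/123904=-819.91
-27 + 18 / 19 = -495 / 19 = -26.05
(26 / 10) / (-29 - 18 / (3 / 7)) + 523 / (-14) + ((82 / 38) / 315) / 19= -603811081 / 16147530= -37.39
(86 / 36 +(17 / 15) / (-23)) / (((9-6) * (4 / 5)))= 4843 / 4968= 0.97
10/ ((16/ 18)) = 11.25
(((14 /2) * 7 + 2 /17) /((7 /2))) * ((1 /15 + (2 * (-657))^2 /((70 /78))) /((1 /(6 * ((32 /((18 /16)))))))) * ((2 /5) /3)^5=1105459950813184 /5693034375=194177.63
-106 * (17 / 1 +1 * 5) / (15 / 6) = -4664 / 5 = -932.80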